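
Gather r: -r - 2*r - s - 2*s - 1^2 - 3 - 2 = -3*r - 3*s - 6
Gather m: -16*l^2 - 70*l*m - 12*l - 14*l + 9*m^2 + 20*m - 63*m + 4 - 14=-16*l^2 - 26*l + 9*m^2 + m*(-70*l - 43) - 10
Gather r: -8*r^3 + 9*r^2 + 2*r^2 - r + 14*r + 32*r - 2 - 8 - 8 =-8*r^3 + 11*r^2 + 45*r - 18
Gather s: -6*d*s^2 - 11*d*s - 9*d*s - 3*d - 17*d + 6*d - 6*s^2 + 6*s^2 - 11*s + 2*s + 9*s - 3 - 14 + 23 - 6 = -6*d*s^2 - 20*d*s - 14*d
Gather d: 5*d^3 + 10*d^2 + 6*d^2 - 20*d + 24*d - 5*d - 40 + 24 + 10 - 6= 5*d^3 + 16*d^2 - d - 12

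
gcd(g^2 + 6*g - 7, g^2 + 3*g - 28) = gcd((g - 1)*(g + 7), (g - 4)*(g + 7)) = g + 7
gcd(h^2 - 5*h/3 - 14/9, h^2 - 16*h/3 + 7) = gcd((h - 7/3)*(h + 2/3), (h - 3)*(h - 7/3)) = h - 7/3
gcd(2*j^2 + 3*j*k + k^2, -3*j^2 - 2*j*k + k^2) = j + k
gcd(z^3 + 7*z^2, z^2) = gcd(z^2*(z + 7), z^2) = z^2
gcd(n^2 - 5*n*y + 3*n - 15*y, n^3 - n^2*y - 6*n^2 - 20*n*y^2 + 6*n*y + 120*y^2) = -n + 5*y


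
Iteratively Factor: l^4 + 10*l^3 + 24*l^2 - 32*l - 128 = (l + 4)*(l^3 + 6*l^2 - 32) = (l + 4)^2*(l^2 + 2*l - 8) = (l - 2)*(l + 4)^2*(l + 4)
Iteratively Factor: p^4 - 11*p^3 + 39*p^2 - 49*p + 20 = (p - 5)*(p^3 - 6*p^2 + 9*p - 4) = (p - 5)*(p - 4)*(p^2 - 2*p + 1) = (p - 5)*(p - 4)*(p - 1)*(p - 1)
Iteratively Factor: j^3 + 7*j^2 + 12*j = (j + 3)*(j^2 + 4*j) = (j + 3)*(j + 4)*(j)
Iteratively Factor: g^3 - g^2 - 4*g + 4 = (g + 2)*(g^2 - 3*g + 2) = (g - 2)*(g + 2)*(g - 1)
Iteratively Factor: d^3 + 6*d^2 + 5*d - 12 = (d + 3)*(d^2 + 3*d - 4) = (d + 3)*(d + 4)*(d - 1)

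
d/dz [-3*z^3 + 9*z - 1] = 9 - 9*z^2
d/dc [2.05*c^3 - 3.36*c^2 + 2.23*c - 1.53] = 6.15*c^2 - 6.72*c + 2.23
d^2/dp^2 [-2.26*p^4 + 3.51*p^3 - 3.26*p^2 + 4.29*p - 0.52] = -27.12*p^2 + 21.06*p - 6.52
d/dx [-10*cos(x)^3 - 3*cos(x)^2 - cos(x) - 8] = (30*cos(x)^2 + 6*cos(x) + 1)*sin(x)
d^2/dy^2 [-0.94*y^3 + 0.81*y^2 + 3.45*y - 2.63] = 1.62 - 5.64*y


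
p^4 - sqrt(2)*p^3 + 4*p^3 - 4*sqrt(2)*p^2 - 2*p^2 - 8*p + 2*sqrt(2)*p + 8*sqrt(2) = (p + 4)*(p - sqrt(2))^2*(p + sqrt(2))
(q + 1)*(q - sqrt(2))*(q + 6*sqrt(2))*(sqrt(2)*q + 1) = sqrt(2)*q^4 + sqrt(2)*q^3 + 11*q^3 - 7*sqrt(2)*q^2 + 11*q^2 - 12*q - 7*sqrt(2)*q - 12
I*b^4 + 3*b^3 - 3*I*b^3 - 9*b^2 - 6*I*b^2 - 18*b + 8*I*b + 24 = (b - 4)*(b + 2)*(b - 3*I)*(I*b - I)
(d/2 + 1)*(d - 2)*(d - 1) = d^3/2 - d^2/2 - 2*d + 2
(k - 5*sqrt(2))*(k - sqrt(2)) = k^2 - 6*sqrt(2)*k + 10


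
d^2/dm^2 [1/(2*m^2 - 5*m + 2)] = 2*(-4*m^2 + 10*m + (4*m - 5)^2 - 4)/(2*m^2 - 5*m + 2)^3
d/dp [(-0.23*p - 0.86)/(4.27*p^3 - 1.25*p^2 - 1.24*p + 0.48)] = (1.9642*p^3 + 10.7291*p^2 - 2.15*p - 1.1768)/(18.2329*p^6 - 10.675*p^5 - 9.0271*p^4 + 7.1992*p^3 + 0.3376*p^2 - 1.1904*p + 0.2304)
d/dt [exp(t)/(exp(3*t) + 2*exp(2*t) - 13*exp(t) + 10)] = 2*(-exp(3*t) - exp(2*t) + 5)*exp(t)/(exp(6*t) + 4*exp(5*t) - 22*exp(4*t) - 32*exp(3*t) + 209*exp(2*t) - 260*exp(t) + 100)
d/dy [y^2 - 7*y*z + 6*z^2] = 2*y - 7*z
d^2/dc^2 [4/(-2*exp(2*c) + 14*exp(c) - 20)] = 2*(-2*(2*exp(c) - 7)^2*exp(c) + (4*exp(c) - 7)*(exp(2*c) - 7*exp(c) + 10))*exp(c)/(exp(2*c) - 7*exp(c) + 10)^3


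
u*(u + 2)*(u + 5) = u^3 + 7*u^2 + 10*u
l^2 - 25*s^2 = (l - 5*s)*(l + 5*s)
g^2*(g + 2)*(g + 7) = g^4 + 9*g^3 + 14*g^2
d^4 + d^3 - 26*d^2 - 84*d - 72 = (d - 6)*(d + 2)^2*(d + 3)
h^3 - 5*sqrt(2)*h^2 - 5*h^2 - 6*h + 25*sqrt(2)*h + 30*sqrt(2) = (h - 6)*(h + 1)*(h - 5*sqrt(2))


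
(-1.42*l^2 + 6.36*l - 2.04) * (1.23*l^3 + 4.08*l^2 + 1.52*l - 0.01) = -1.7466*l^5 + 2.0292*l^4 + 21.2812*l^3 + 1.3582*l^2 - 3.1644*l + 0.0204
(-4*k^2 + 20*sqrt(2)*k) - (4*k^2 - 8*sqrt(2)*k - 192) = -8*k^2 + 28*sqrt(2)*k + 192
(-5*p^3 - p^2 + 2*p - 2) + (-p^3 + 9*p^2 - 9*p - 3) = -6*p^3 + 8*p^2 - 7*p - 5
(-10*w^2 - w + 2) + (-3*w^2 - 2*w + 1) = -13*w^2 - 3*w + 3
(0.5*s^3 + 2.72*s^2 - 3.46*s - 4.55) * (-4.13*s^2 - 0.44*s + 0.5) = -2.065*s^5 - 11.4536*s^4 + 13.343*s^3 + 21.6739*s^2 + 0.272*s - 2.275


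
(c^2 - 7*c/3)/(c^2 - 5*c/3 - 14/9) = 3*c/(3*c + 2)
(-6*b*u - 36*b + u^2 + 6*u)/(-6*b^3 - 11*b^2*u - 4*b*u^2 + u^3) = (u + 6)/(b^2 + 2*b*u + u^2)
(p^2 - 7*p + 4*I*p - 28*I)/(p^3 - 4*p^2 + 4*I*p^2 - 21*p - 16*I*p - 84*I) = 1/(p + 3)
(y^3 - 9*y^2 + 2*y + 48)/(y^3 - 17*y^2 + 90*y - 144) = (y + 2)/(y - 6)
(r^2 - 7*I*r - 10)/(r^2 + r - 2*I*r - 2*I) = (r - 5*I)/(r + 1)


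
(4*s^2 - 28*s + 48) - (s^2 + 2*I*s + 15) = 3*s^2 - 28*s - 2*I*s + 33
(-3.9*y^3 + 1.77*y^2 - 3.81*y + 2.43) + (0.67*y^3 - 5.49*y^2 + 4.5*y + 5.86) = -3.23*y^3 - 3.72*y^2 + 0.69*y + 8.29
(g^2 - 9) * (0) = 0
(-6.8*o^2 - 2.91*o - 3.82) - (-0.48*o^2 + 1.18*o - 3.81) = -6.32*o^2 - 4.09*o - 0.00999999999999979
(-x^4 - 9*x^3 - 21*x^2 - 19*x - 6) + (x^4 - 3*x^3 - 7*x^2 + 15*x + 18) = -12*x^3 - 28*x^2 - 4*x + 12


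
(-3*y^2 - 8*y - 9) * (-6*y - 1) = 18*y^3 + 51*y^2 + 62*y + 9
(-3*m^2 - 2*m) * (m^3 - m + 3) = -3*m^5 - 2*m^4 + 3*m^3 - 7*m^2 - 6*m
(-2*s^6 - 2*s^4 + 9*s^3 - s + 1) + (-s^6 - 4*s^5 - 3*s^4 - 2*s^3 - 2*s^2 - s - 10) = -3*s^6 - 4*s^5 - 5*s^4 + 7*s^3 - 2*s^2 - 2*s - 9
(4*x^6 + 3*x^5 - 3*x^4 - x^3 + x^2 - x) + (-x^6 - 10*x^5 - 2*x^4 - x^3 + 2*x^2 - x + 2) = 3*x^6 - 7*x^5 - 5*x^4 - 2*x^3 + 3*x^2 - 2*x + 2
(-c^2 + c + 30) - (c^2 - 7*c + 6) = -2*c^2 + 8*c + 24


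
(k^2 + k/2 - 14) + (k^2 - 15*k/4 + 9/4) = 2*k^2 - 13*k/4 - 47/4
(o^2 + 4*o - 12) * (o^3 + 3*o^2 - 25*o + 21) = o^5 + 7*o^4 - 25*o^3 - 115*o^2 + 384*o - 252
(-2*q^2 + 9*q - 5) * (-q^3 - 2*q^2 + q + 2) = 2*q^5 - 5*q^4 - 15*q^3 + 15*q^2 + 13*q - 10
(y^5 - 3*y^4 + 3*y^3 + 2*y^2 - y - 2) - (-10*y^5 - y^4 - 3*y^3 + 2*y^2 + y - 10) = 11*y^5 - 2*y^4 + 6*y^3 - 2*y + 8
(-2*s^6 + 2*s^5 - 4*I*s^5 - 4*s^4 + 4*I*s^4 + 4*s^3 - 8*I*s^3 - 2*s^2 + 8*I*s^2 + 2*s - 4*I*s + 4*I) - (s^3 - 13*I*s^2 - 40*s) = -2*s^6 + 2*s^5 - 4*I*s^5 - 4*s^4 + 4*I*s^4 + 3*s^3 - 8*I*s^3 - 2*s^2 + 21*I*s^2 + 42*s - 4*I*s + 4*I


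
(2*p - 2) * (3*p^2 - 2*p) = 6*p^3 - 10*p^2 + 4*p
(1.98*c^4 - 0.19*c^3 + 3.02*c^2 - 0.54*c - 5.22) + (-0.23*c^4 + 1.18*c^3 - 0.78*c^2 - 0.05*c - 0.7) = 1.75*c^4 + 0.99*c^3 + 2.24*c^2 - 0.59*c - 5.92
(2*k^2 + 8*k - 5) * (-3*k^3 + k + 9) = -6*k^5 - 24*k^4 + 17*k^3 + 26*k^2 + 67*k - 45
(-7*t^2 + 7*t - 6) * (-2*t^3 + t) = 14*t^5 - 14*t^4 + 5*t^3 + 7*t^2 - 6*t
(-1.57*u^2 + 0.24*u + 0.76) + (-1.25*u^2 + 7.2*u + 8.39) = -2.82*u^2 + 7.44*u + 9.15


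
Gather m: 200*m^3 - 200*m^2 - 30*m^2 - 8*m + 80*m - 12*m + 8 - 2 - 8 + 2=200*m^3 - 230*m^2 + 60*m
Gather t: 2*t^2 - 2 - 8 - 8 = 2*t^2 - 18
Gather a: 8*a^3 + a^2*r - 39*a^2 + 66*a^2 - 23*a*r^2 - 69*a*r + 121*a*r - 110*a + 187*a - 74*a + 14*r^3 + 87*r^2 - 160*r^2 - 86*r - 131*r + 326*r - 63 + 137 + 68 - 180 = 8*a^3 + a^2*(r + 27) + a*(-23*r^2 + 52*r + 3) + 14*r^3 - 73*r^2 + 109*r - 38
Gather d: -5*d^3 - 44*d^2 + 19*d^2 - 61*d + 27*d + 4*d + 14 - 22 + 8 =-5*d^3 - 25*d^2 - 30*d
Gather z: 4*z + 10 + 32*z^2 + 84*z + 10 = 32*z^2 + 88*z + 20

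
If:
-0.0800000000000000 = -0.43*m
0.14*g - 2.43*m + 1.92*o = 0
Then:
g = 3.22923588039867 - 13.7142857142857*o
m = 0.19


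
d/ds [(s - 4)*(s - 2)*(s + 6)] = 3*s^2 - 28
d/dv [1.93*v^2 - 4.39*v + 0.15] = 3.86*v - 4.39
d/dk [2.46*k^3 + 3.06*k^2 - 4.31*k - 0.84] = 7.38*k^2 + 6.12*k - 4.31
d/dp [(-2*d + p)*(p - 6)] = -2*d + 2*p - 6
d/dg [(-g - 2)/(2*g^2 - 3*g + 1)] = (-2*g^2 + 3*g + (g + 2)*(4*g - 3) - 1)/(2*g^2 - 3*g + 1)^2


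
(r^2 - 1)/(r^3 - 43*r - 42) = (r - 1)/(r^2 - r - 42)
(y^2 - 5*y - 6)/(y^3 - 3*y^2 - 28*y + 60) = (y + 1)/(y^2 + 3*y - 10)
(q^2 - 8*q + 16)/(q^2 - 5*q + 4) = (q - 4)/(q - 1)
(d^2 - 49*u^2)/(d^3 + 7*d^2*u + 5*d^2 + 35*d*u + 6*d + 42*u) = (d - 7*u)/(d^2 + 5*d + 6)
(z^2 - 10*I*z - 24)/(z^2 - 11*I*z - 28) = (z - 6*I)/(z - 7*I)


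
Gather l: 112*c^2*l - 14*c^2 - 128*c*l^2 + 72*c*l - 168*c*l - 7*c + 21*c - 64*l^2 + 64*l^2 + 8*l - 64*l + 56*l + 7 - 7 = -14*c^2 - 128*c*l^2 + 14*c + l*(112*c^2 - 96*c)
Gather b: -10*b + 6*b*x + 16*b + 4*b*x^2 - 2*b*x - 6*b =b*(4*x^2 + 4*x)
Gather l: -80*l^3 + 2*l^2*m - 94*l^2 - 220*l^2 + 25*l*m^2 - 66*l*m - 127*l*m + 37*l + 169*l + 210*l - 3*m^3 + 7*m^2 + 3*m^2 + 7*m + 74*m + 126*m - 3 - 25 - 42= -80*l^3 + l^2*(2*m - 314) + l*(25*m^2 - 193*m + 416) - 3*m^3 + 10*m^2 + 207*m - 70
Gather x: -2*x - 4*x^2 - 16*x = -4*x^2 - 18*x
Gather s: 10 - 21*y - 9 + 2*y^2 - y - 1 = 2*y^2 - 22*y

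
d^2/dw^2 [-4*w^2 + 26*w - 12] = -8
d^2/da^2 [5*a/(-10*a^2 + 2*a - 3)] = 20*(-2*a*(10*a - 1)^2 + (15*a - 1)*(10*a^2 - 2*a + 3))/(10*a^2 - 2*a + 3)^3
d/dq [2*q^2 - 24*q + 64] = 4*q - 24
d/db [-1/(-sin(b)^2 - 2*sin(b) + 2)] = -2*(sin(b) + 1)*cos(b)/(sin(b)^2 + 2*sin(b) - 2)^2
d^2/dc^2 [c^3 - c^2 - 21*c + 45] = 6*c - 2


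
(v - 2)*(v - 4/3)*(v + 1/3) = v^3 - 3*v^2 + 14*v/9 + 8/9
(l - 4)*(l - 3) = l^2 - 7*l + 12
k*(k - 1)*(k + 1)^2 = k^4 + k^3 - k^2 - k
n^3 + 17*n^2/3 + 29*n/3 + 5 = (n + 1)*(n + 5/3)*(n + 3)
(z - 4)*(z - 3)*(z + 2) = z^3 - 5*z^2 - 2*z + 24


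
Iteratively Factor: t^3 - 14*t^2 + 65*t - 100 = (t - 5)*(t^2 - 9*t + 20) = (t - 5)*(t - 4)*(t - 5)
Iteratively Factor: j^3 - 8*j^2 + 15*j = (j - 3)*(j^2 - 5*j) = (j - 5)*(j - 3)*(j)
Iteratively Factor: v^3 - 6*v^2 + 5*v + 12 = (v - 4)*(v^2 - 2*v - 3) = (v - 4)*(v - 3)*(v + 1)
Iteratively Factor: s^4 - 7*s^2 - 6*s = (s + 2)*(s^3 - 2*s^2 - 3*s) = (s - 3)*(s + 2)*(s^2 + s) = s*(s - 3)*(s + 2)*(s + 1)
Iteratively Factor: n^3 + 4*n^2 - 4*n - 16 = (n - 2)*(n^2 + 6*n + 8) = (n - 2)*(n + 2)*(n + 4)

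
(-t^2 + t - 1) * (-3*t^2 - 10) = 3*t^4 - 3*t^3 + 13*t^2 - 10*t + 10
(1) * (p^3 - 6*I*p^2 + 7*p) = p^3 - 6*I*p^2 + 7*p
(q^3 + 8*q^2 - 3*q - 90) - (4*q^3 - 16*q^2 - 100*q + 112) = -3*q^3 + 24*q^2 + 97*q - 202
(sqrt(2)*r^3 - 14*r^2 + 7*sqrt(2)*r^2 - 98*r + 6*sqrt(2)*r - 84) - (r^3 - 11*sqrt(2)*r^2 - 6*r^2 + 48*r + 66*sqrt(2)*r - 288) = -r^3 + sqrt(2)*r^3 - 8*r^2 + 18*sqrt(2)*r^2 - 146*r - 60*sqrt(2)*r + 204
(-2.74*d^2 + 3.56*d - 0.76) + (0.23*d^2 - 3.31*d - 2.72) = -2.51*d^2 + 0.25*d - 3.48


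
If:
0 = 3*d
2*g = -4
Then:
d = 0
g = -2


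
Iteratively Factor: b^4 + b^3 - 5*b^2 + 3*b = (b + 3)*(b^3 - 2*b^2 + b) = (b - 1)*(b + 3)*(b^2 - b) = (b - 1)^2*(b + 3)*(b)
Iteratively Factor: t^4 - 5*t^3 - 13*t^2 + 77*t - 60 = (t + 4)*(t^3 - 9*t^2 + 23*t - 15) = (t - 5)*(t + 4)*(t^2 - 4*t + 3) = (t - 5)*(t - 3)*(t + 4)*(t - 1)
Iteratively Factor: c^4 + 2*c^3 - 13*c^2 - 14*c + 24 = (c - 3)*(c^3 + 5*c^2 + 2*c - 8) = (c - 3)*(c - 1)*(c^2 + 6*c + 8) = (c - 3)*(c - 1)*(c + 2)*(c + 4)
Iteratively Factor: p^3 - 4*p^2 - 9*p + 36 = (p - 3)*(p^2 - p - 12) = (p - 3)*(p + 3)*(p - 4)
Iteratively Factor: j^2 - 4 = (j + 2)*(j - 2)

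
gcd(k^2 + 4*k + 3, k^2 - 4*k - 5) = k + 1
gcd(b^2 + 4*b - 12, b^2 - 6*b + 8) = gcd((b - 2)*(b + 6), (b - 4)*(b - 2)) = b - 2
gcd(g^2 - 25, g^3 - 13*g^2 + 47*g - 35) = g - 5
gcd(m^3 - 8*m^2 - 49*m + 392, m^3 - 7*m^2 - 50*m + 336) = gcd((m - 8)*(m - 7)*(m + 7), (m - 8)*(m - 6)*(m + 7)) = m^2 - m - 56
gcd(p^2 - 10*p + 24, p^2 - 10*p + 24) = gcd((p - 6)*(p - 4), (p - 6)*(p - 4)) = p^2 - 10*p + 24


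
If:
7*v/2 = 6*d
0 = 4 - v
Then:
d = 7/3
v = 4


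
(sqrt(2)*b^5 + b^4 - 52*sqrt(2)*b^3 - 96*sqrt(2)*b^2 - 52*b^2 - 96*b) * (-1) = -sqrt(2)*b^5 - b^4 + 52*sqrt(2)*b^3 + 52*b^2 + 96*sqrt(2)*b^2 + 96*b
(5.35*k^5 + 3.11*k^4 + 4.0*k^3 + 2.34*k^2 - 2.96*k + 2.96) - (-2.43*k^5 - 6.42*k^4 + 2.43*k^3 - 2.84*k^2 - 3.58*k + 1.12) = 7.78*k^5 + 9.53*k^4 + 1.57*k^3 + 5.18*k^2 + 0.62*k + 1.84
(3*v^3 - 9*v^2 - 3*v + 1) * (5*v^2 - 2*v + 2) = 15*v^5 - 51*v^4 + 9*v^3 - 7*v^2 - 8*v + 2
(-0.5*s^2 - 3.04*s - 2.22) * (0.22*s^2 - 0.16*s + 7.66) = -0.11*s^4 - 0.5888*s^3 - 3.832*s^2 - 22.9312*s - 17.0052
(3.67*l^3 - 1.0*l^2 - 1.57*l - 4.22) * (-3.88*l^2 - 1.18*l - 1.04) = -14.2396*l^5 - 0.4506*l^4 + 3.4548*l^3 + 19.2662*l^2 + 6.6124*l + 4.3888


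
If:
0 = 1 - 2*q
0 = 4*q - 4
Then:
No Solution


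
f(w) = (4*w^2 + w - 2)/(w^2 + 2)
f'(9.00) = 0.01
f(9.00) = 3.99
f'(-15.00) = -0.01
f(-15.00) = 3.89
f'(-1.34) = -1.85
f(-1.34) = 1.01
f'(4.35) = 0.16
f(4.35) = 3.73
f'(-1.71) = -1.45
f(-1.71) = 1.62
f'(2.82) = 0.51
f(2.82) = 3.28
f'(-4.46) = -0.22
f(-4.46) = 3.34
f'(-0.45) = -1.48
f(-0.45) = -0.74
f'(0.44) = 2.20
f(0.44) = -0.36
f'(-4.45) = -0.22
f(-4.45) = 3.34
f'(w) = -2*w*(4*w^2 + w - 2)/(w^2 + 2)^2 + (8*w + 1)/(w^2 + 2) = (-w^2 + 20*w + 2)/(w^4 + 4*w^2 + 4)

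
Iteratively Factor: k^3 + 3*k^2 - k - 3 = (k + 3)*(k^2 - 1) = (k + 1)*(k + 3)*(k - 1)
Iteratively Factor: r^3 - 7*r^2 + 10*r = (r - 5)*(r^2 - 2*r) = (r - 5)*(r - 2)*(r)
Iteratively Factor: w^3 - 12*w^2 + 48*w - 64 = (w - 4)*(w^2 - 8*w + 16) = (w - 4)^2*(w - 4)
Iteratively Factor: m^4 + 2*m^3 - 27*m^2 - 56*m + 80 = (m - 5)*(m^3 + 7*m^2 + 8*m - 16) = (m - 5)*(m - 1)*(m^2 + 8*m + 16) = (m - 5)*(m - 1)*(m + 4)*(m + 4)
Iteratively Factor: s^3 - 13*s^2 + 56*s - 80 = (s - 4)*(s^2 - 9*s + 20) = (s - 5)*(s - 4)*(s - 4)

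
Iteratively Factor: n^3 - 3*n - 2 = (n + 1)*(n^2 - n - 2) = (n - 2)*(n + 1)*(n + 1)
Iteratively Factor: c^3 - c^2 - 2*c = (c + 1)*(c^2 - 2*c) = (c - 2)*(c + 1)*(c)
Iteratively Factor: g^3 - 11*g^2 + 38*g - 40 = (g - 4)*(g^2 - 7*g + 10) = (g - 5)*(g - 4)*(g - 2)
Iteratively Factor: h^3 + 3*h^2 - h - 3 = (h - 1)*(h^2 + 4*h + 3) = (h - 1)*(h + 3)*(h + 1)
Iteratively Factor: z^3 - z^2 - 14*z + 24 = (z + 4)*(z^2 - 5*z + 6) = (z - 2)*(z + 4)*(z - 3)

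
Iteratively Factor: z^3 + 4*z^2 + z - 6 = (z + 3)*(z^2 + z - 2) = (z + 2)*(z + 3)*(z - 1)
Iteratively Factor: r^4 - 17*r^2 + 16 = (r + 1)*(r^3 - r^2 - 16*r + 16) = (r + 1)*(r + 4)*(r^2 - 5*r + 4) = (r - 4)*(r + 1)*(r + 4)*(r - 1)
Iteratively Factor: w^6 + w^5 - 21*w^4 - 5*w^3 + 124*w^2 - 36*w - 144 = (w + 4)*(w^5 - 3*w^4 - 9*w^3 + 31*w^2 - 36) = (w - 2)*(w + 4)*(w^4 - w^3 - 11*w^2 + 9*w + 18) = (w - 2)^2*(w + 4)*(w^3 + w^2 - 9*w - 9) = (w - 2)^2*(w + 3)*(w + 4)*(w^2 - 2*w - 3) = (w - 3)*(w - 2)^2*(w + 3)*(w + 4)*(w + 1)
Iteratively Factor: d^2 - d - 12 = (d + 3)*(d - 4)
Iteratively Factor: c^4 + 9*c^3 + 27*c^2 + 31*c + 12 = (c + 4)*(c^3 + 5*c^2 + 7*c + 3) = (c + 3)*(c + 4)*(c^2 + 2*c + 1) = (c + 1)*(c + 3)*(c + 4)*(c + 1)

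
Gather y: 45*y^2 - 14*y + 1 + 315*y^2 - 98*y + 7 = 360*y^2 - 112*y + 8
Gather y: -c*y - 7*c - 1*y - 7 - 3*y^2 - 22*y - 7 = -7*c - 3*y^2 + y*(-c - 23) - 14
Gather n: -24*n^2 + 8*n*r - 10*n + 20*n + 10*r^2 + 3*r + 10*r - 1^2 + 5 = -24*n^2 + n*(8*r + 10) + 10*r^2 + 13*r + 4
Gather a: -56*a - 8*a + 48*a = -16*a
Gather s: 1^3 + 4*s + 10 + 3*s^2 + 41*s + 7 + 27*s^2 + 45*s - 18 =30*s^2 + 90*s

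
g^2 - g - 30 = (g - 6)*(g + 5)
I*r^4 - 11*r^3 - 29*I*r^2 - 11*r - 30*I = (r + I)*(r + 5*I)*(r + 6*I)*(I*r + 1)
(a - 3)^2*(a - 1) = a^3 - 7*a^2 + 15*a - 9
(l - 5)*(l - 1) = l^2 - 6*l + 5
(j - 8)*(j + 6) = j^2 - 2*j - 48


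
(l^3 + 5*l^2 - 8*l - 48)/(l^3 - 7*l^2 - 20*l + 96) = (l + 4)/(l - 8)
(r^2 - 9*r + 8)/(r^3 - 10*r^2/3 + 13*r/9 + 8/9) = 9*(r - 8)/(9*r^2 - 21*r - 8)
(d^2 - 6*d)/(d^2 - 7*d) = (d - 6)/(d - 7)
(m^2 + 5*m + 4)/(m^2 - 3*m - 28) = (m + 1)/(m - 7)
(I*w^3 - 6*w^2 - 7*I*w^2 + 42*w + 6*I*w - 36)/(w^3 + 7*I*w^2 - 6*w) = I*(w^2 - 7*w + 6)/(w*(w + I))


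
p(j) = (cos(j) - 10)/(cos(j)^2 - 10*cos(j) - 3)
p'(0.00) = 0.00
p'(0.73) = 0.60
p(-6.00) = 0.77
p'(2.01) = 49.23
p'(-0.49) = -0.33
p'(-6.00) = 0.17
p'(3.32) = -0.36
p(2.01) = -7.28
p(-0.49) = 0.83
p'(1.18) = 1.99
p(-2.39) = -2.22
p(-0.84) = 1.01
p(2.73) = -1.56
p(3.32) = -1.41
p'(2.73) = 1.00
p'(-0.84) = -0.79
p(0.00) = 0.75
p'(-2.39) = -3.44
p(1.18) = 1.44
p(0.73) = 0.94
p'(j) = (2*sin(j)*cos(j) - 10*sin(j))*(cos(j) - 10)/(cos(j)^2 - 10*cos(j) - 3)^2 - sin(j)/(cos(j)^2 - 10*cos(j) - 3)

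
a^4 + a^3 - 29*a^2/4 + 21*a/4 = a*(a - 3/2)*(a - 1)*(a + 7/2)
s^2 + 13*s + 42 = (s + 6)*(s + 7)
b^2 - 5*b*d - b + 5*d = (b - 1)*(b - 5*d)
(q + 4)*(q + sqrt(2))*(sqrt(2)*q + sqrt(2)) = sqrt(2)*q^3 + 2*q^2 + 5*sqrt(2)*q^2 + 4*sqrt(2)*q + 10*q + 8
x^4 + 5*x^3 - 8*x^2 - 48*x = x*(x - 3)*(x + 4)^2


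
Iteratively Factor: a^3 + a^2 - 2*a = (a + 2)*(a^2 - a) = (a - 1)*(a + 2)*(a)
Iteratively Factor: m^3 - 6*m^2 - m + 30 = (m + 2)*(m^2 - 8*m + 15) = (m - 3)*(m + 2)*(m - 5)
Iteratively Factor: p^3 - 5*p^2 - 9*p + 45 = (p + 3)*(p^2 - 8*p + 15) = (p - 5)*(p + 3)*(p - 3)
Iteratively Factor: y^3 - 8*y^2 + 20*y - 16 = (y - 2)*(y^2 - 6*y + 8) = (y - 4)*(y - 2)*(y - 2)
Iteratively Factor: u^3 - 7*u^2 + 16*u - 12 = (u - 2)*(u^2 - 5*u + 6) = (u - 3)*(u - 2)*(u - 2)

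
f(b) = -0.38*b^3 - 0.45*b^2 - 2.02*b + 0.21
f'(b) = -1.14*b^2 - 0.9*b - 2.02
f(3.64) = -31.43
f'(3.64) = -20.40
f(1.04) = -2.80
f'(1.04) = -4.19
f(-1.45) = 3.35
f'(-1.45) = -3.11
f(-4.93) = 44.76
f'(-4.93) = -25.29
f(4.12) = -42.33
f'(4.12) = -25.08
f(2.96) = -19.57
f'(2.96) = -14.67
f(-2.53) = 8.59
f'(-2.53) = -7.04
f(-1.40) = 3.20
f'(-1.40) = -2.99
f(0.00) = 0.21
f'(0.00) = -2.02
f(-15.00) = 1211.76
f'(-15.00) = -245.02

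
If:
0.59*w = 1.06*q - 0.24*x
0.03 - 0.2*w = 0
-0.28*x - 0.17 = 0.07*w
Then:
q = -0.06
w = 0.15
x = -0.64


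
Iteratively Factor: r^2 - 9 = (r + 3)*(r - 3)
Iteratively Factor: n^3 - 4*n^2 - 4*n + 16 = (n + 2)*(n^2 - 6*n + 8) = (n - 4)*(n + 2)*(n - 2)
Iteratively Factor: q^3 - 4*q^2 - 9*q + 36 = (q - 4)*(q^2 - 9) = (q - 4)*(q - 3)*(q + 3)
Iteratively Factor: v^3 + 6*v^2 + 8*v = (v)*(v^2 + 6*v + 8) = v*(v + 4)*(v + 2)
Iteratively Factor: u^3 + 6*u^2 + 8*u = (u + 2)*(u^2 + 4*u) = (u + 2)*(u + 4)*(u)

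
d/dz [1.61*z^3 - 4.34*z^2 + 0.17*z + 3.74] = 4.83*z^2 - 8.68*z + 0.17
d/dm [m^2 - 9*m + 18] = 2*m - 9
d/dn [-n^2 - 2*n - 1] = -2*n - 2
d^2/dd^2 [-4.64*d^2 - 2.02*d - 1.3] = -9.28000000000000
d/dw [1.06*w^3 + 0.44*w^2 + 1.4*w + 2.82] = 3.18*w^2 + 0.88*w + 1.4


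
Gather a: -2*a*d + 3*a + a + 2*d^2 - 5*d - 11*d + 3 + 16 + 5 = a*(4 - 2*d) + 2*d^2 - 16*d + 24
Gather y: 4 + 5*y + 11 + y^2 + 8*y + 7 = y^2 + 13*y + 22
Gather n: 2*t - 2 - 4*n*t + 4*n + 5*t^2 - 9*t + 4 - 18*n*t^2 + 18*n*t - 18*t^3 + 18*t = n*(-18*t^2 + 14*t + 4) - 18*t^3 + 5*t^2 + 11*t + 2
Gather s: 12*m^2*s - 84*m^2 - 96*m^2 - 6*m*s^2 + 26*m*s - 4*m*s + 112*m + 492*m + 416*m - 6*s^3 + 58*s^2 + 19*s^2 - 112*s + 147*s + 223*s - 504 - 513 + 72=-180*m^2 + 1020*m - 6*s^3 + s^2*(77 - 6*m) + s*(12*m^2 + 22*m + 258) - 945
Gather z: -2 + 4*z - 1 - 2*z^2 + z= -2*z^2 + 5*z - 3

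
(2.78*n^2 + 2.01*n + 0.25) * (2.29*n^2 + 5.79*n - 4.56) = 6.3662*n^4 + 20.6991*n^3 - 0.4664*n^2 - 7.7181*n - 1.14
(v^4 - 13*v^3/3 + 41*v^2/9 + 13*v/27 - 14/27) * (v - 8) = v^5 - 37*v^4/3 + 353*v^3/9 - 971*v^2/27 - 118*v/27 + 112/27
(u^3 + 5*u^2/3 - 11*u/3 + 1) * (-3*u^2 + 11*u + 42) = -3*u^5 + 6*u^4 + 214*u^3/3 + 80*u^2/3 - 143*u + 42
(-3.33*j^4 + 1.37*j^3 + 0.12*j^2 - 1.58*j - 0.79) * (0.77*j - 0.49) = -2.5641*j^5 + 2.6866*j^4 - 0.5789*j^3 - 1.2754*j^2 + 0.1659*j + 0.3871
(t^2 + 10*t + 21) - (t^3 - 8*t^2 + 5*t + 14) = -t^3 + 9*t^2 + 5*t + 7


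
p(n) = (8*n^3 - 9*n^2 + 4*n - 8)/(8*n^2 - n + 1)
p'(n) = (1 - 16*n)*(8*n^3 - 9*n^2 + 4*n - 8)/(8*n^2 - n + 1)^2 + (24*n^2 - 18*n + 4)/(8*n^2 - n + 1) = (64*n^4 - 16*n^3 + n^2 + 110*n - 4)/(64*n^4 - 16*n^3 + 17*n^2 - 2*n + 1)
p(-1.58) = -3.03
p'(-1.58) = 0.56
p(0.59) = -2.23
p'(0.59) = 6.44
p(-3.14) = -4.30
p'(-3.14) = 0.93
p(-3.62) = -4.75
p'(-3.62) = 0.95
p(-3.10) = -4.26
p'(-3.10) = 0.92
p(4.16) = 3.17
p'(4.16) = 1.01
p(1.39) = 0.11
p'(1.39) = 1.53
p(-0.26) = -5.44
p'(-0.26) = -9.86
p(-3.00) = -4.17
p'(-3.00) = 0.92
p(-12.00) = -13.03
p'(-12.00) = 1.00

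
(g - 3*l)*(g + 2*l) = g^2 - g*l - 6*l^2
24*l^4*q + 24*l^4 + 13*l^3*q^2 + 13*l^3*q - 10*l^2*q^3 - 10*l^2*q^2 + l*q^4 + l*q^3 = (-8*l + q)*(-3*l + q)*(l + q)*(l*q + l)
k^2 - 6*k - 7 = (k - 7)*(k + 1)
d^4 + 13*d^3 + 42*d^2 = d^2*(d + 6)*(d + 7)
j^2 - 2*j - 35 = (j - 7)*(j + 5)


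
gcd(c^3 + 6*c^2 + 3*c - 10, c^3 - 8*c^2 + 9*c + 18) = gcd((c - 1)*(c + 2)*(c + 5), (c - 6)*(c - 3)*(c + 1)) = 1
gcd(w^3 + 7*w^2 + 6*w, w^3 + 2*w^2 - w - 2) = w + 1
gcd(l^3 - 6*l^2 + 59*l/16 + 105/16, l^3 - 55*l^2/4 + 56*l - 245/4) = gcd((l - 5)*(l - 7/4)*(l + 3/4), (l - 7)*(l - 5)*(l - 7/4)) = l^2 - 27*l/4 + 35/4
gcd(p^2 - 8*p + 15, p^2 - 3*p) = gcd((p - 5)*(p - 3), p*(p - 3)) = p - 3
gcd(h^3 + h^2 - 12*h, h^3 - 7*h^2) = h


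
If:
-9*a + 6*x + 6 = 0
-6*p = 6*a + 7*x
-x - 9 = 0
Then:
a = -16/3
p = 95/6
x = -9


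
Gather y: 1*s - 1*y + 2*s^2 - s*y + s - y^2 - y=2*s^2 + 2*s - y^2 + y*(-s - 2)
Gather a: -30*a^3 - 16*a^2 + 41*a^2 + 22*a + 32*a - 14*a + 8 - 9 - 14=-30*a^3 + 25*a^2 + 40*a - 15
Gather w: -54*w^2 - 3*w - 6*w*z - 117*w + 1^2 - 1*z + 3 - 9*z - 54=-54*w^2 + w*(-6*z - 120) - 10*z - 50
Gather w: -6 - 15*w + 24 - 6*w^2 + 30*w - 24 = -6*w^2 + 15*w - 6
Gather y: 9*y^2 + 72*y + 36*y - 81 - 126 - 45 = 9*y^2 + 108*y - 252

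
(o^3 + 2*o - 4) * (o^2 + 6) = o^5 + 8*o^3 - 4*o^2 + 12*o - 24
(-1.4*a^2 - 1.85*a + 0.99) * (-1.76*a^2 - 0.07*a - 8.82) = 2.464*a^4 + 3.354*a^3 + 10.7351*a^2 + 16.2477*a - 8.7318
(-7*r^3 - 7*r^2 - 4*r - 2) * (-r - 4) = 7*r^4 + 35*r^3 + 32*r^2 + 18*r + 8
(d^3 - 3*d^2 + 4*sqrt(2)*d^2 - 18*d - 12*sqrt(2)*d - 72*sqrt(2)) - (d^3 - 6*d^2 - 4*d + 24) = 3*d^2 + 4*sqrt(2)*d^2 - 12*sqrt(2)*d - 14*d - 72*sqrt(2) - 24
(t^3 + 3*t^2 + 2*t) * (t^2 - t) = t^5 + 2*t^4 - t^3 - 2*t^2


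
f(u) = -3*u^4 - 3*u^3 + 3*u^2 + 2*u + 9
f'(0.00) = 2.00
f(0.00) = 9.00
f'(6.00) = -2878.00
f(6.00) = -4407.00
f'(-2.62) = 140.32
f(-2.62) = -63.05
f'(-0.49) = -1.69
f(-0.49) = 8.92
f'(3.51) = -606.74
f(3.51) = -532.10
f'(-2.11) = 62.00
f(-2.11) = -13.15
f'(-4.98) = 1230.99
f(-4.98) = -1401.22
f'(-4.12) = 663.72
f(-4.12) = -602.90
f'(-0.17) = 0.78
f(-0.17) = 8.76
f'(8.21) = -7196.03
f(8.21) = -15062.47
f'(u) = -12*u^3 - 9*u^2 + 6*u + 2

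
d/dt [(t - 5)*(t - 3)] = 2*t - 8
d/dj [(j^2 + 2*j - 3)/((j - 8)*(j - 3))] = (-13*j^2 + 54*j + 15)/(j^4 - 22*j^3 + 169*j^2 - 528*j + 576)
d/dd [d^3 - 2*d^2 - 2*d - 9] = 3*d^2 - 4*d - 2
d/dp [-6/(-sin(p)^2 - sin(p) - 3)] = -6*(2*sin(p) + 1)*cos(p)/(sin(p)^2 + sin(p) + 3)^2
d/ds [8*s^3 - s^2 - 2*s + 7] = 24*s^2 - 2*s - 2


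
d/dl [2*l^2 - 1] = 4*l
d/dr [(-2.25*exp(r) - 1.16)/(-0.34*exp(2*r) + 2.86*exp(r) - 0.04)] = (-0.765*exp(2*r) - 0.7888*exp(r) + 3.4076)*exp(r)/(0.1156*exp(4*r) - 1.9448*exp(3*r) + 8.2068*exp(2*r) - 0.2288*exp(r) + 0.0016)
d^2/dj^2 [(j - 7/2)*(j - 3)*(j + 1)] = 6*j - 11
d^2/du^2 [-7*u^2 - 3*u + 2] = -14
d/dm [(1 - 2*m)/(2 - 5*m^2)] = 2*(-5*m^2 + 5*m - 2)/(25*m^4 - 20*m^2 + 4)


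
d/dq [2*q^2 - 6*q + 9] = 4*q - 6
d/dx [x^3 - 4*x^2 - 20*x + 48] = 3*x^2 - 8*x - 20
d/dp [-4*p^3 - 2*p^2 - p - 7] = -12*p^2 - 4*p - 1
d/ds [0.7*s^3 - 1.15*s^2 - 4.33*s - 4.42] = 2.1*s^2 - 2.3*s - 4.33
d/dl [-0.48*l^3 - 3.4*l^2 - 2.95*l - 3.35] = -1.44*l^2 - 6.8*l - 2.95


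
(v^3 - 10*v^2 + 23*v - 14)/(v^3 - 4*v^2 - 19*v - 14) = (v^2 - 3*v + 2)/(v^2 + 3*v + 2)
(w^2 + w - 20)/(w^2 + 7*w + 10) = (w - 4)/(w + 2)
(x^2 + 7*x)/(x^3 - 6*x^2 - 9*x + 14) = x*(x + 7)/(x^3 - 6*x^2 - 9*x + 14)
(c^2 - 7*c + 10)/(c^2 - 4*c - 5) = (c - 2)/(c + 1)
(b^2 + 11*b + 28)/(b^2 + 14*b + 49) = (b + 4)/(b + 7)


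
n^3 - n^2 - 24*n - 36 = (n - 6)*(n + 2)*(n + 3)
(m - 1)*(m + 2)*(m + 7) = m^3 + 8*m^2 + 5*m - 14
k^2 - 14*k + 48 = (k - 8)*(k - 6)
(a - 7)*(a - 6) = a^2 - 13*a + 42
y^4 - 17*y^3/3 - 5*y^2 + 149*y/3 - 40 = (y - 5)*(y - 8/3)*(y - 1)*(y + 3)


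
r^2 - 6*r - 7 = (r - 7)*(r + 1)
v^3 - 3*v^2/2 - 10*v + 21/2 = (v - 7/2)*(v - 1)*(v + 3)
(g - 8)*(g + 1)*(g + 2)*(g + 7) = g^4 + 2*g^3 - 57*g^2 - 170*g - 112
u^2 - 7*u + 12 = (u - 4)*(u - 3)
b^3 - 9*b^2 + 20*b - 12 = (b - 6)*(b - 2)*(b - 1)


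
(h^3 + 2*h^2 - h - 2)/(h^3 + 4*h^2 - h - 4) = (h + 2)/(h + 4)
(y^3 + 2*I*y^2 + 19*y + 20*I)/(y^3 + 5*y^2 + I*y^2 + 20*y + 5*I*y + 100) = (y + I)/(y + 5)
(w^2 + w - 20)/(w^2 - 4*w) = (w + 5)/w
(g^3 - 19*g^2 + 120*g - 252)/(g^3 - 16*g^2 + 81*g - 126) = (g - 6)/(g - 3)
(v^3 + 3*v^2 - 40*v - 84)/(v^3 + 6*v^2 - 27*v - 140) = (v^2 - 4*v - 12)/(v^2 - v - 20)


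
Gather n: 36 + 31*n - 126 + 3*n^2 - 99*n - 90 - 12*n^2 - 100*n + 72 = -9*n^2 - 168*n - 108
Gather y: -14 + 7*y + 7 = 7*y - 7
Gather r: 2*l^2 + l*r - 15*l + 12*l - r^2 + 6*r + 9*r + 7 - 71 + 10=2*l^2 - 3*l - r^2 + r*(l + 15) - 54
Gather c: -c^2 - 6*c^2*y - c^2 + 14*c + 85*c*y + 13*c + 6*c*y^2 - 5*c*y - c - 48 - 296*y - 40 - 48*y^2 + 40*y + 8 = c^2*(-6*y - 2) + c*(6*y^2 + 80*y + 26) - 48*y^2 - 256*y - 80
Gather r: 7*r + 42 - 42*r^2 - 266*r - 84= -42*r^2 - 259*r - 42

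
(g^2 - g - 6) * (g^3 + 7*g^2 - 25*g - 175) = g^5 + 6*g^4 - 38*g^3 - 192*g^2 + 325*g + 1050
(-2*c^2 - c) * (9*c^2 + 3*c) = -18*c^4 - 15*c^3 - 3*c^2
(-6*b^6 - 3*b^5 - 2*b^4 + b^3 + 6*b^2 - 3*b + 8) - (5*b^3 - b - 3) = -6*b^6 - 3*b^5 - 2*b^4 - 4*b^3 + 6*b^2 - 2*b + 11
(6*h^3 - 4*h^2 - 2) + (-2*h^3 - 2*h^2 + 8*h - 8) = 4*h^3 - 6*h^2 + 8*h - 10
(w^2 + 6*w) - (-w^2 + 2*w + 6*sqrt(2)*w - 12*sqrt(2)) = 2*w^2 - 6*sqrt(2)*w + 4*w + 12*sqrt(2)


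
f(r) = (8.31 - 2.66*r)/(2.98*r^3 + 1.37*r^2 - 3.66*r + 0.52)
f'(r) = (8.31 - 2.66*r)*(-8.94*r^2 - 2.74*r + 3.66)/(2.98*r^3 + 1.37*r^2 - 3.66*r + 0.52)^2 - 2.66/(2.98*r^3 + 1.37*r^2 - 3.66*r + 0.52)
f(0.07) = 29.92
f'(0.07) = 367.51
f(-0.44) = 4.43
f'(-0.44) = 5.24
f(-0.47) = 4.28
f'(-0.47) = 4.51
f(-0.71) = 3.72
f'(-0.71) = 0.52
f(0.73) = -24.26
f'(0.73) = -276.86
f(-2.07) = -1.11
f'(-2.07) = -2.36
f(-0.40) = 4.66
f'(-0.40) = 6.38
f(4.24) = -0.01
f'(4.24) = -0.00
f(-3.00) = -0.29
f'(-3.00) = -0.30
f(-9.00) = -0.02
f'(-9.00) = -0.00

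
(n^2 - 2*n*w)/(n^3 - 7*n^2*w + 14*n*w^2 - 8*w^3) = n/(n^2 - 5*n*w + 4*w^2)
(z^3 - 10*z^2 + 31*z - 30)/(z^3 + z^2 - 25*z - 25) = (z^2 - 5*z + 6)/(z^2 + 6*z + 5)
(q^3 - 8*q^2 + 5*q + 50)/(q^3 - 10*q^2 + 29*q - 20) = (q^2 - 3*q - 10)/(q^2 - 5*q + 4)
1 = 1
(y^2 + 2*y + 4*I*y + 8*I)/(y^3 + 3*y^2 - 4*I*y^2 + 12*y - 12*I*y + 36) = (y^2 + y*(2 + 4*I) + 8*I)/(y^3 + y^2*(3 - 4*I) + y*(12 - 12*I) + 36)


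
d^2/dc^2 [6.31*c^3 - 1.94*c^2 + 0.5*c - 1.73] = 37.86*c - 3.88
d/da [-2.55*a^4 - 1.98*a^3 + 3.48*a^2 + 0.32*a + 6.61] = -10.2*a^3 - 5.94*a^2 + 6.96*a + 0.32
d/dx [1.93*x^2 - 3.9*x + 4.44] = 3.86*x - 3.9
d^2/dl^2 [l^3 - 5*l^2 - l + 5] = 6*l - 10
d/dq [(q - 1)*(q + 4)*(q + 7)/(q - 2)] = 2*(q^3 + 2*q^2 - 20*q - 3)/(q^2 - 4*q + 4)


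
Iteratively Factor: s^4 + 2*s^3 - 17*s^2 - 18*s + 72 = (s + 3)*(s^3 - s^2 - 14*s + 24) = (s - 2)*(s + 3)*(s^2 + s - 12) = (s - 3)*(s - 2)*(s + 3)*(s + 4)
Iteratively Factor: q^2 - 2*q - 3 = (q + 1)*(q - 3)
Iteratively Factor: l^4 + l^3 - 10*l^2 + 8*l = (l - 2)*(l^3 + 3*l^2 - 4*l) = l*(l - 2)*(l^2 + 3*l - 4) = l*(l - 2)*(l - 1)*(l + 4)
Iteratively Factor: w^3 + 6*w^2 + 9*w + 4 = (w + 4)*(w^2 + 2*w + 1) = (w + 1)*(w + 4)*(w + 1)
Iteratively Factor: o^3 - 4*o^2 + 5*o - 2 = (o - 2)*(o^2 - 2*o + 1) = (o - 2)*(o - 1)*(o - 1)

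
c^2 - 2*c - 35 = (c - 7)*(c + 5)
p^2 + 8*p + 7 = (p + 1)*(p + 7)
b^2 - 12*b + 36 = (b - 6)^2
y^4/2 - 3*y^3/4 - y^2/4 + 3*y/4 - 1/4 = (y/2 + 1/2)*(y - 1)^2*(y - 1/2)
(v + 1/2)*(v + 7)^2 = v^3 + 29*v^2/2 + 56*v + 49/2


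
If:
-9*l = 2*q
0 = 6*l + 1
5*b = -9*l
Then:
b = 3/10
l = -1/6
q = 3/4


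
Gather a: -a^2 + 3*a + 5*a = -a^2 + 8*a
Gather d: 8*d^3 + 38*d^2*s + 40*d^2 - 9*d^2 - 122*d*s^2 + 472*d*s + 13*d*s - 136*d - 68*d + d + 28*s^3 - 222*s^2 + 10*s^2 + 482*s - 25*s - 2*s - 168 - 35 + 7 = 8*d^3 + d^2*(38*s + 31) + d*(-122*s^2 + 485*s - 203) + 28*s^3 - 212*s^2 + 455*s - 196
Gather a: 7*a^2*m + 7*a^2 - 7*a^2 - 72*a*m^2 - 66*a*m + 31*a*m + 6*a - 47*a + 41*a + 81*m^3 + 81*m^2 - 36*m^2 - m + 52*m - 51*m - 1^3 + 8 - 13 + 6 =7*a^2*m + a*(-72*m^2 - 35*m) + 81*m^3 + 45*m^2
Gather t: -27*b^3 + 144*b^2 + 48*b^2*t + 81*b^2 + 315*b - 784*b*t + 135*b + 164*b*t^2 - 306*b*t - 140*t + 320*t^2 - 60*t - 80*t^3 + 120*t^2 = -27*b^3 + 225*b^2 + 450*b - 80*t^3 + t^2*(164*b + 440) + t*(48*b^2 - 1090*b - 200)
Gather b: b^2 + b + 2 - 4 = b^2 + b - 2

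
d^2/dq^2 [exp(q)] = exp(q)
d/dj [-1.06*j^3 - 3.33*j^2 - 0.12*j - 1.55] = -3.18*j^2 - 6.66*j - 0.12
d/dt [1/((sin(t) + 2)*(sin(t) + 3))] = -(2*sin(t) + 5)*cos(t)/((sin(t) + 2)^2*(sin(t) + 3)^2)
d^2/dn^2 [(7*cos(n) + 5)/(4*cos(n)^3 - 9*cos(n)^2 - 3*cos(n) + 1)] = (18*(7*cos(n) + 5)*(-4*cos(n)^2 + 6*cos(n) + 1)^2*sin(n)^2 - 7*(9*sin(n)^2 + cos(3*n) - 8)^2*cos(n) + 3*(-9*cos(2*n) + 2*cos(3*n) - 7)*(28*(1 - cos(2*n))^2 + 3*cos(2*n) - 54*cos(3*n) + 21*cos(4*n) - 42)/4)/(9*sin(n)^2 + cos(3*n) - 8)^3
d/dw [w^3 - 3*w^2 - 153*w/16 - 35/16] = 3*w^2 - 6*w - 153/16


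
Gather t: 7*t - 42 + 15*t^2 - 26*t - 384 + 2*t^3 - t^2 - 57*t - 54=2*t^3 + 14*t^2 - 76*t - 480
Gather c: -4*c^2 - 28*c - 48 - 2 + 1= -4*c^2 - 28*c - 49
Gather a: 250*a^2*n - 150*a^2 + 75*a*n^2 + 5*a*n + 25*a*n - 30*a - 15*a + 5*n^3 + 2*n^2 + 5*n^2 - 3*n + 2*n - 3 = a^2*(250*n - 150) + a*(75*n^2 + 30*n - 45) + 5*n^3 + 7*n^2 - n - 3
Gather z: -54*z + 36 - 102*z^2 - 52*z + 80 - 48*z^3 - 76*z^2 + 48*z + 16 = -48*z^3 - 178*z^2 - 58*z + 132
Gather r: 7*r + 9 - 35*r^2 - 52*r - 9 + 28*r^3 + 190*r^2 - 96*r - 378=28*r^3 + 155*r^2 - 141*r - 378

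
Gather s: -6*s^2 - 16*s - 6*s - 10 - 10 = -6*s^2 - 22*s - 20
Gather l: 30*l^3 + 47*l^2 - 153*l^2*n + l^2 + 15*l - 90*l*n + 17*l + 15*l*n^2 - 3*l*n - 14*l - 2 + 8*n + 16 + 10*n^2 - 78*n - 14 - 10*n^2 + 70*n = 30*l^3 + l^2*(48 - 153*n) + l*(15*n^2 - 93*n + 18)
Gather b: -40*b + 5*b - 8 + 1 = -35*b - 7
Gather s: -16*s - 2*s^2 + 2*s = -2*s^2 - 14*s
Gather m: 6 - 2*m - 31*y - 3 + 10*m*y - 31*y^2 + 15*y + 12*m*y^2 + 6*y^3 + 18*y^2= m*(12*y^2 + 10*y - 2) + 6*y^3 - 13*y^2 - 16*y + 3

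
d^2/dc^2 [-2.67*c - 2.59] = 0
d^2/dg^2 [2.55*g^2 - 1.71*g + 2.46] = 5.10000000000000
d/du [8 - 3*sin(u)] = -3*cos(u)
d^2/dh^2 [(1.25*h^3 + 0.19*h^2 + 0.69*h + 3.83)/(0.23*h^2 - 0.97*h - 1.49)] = (1.11022302462516e-16*h^5 + 4.44089209850063e-16*h^4 + 3.36678*h^3 + 12.44607*h^2 + 12.94269*h + 8.6815)/(0.012167*h^6 - 0.153939*h^5 + 0.412758*h^4 + 1.081841*h^3 - 2.673954*h^2 - 6.460491*h - 3.307949)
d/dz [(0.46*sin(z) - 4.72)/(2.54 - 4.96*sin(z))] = -22.2428*cos(z)/(4.96*sin(z) - 2.54)^2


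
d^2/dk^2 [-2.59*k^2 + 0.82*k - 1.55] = -5.18000000000000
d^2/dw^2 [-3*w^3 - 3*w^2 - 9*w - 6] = -18*w - 6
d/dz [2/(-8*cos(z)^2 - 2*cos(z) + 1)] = -4*(8*cos(z) + 1)*sin(z)/(8*cos(z)^2 + 2*cos(z) - 1)^2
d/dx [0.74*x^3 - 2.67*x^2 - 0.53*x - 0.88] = 2.22*x^2 - 5.34*x - 0.53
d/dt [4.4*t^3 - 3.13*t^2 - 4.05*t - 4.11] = 13.2*t^2 - 6.26*t - 4.05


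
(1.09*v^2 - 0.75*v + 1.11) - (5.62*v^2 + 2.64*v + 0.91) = -4.53*v^2 - 3.39*v + 0.2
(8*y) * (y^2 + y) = 8*y^3 + 8*y^2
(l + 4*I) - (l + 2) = -2 + 4*I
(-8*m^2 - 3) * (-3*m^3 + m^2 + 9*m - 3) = 24*m^5 - 8*m^4 - 63*m^3 + 21*m^2 - 27*m + 9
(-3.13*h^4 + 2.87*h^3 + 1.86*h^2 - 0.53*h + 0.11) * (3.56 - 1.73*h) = 5.4149*h^5 - 16.1079*h^4 + 6.9994*h^3 + 7.5385*h^2 - 2.0771*h + 0.3916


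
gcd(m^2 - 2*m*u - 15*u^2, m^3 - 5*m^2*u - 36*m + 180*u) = -m + 5*u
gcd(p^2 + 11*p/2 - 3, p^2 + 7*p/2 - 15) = p + 6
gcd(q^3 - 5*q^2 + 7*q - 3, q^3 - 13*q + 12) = q^2 - 4*q + 3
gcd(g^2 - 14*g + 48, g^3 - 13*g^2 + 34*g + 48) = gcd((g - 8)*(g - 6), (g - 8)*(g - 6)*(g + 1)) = g^2 - 14*g + 48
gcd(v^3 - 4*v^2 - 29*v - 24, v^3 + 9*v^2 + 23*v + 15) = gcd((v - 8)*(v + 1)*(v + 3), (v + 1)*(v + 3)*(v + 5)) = v^2 + 4*v + 3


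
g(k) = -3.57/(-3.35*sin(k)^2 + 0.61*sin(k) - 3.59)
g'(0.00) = 0.17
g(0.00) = 0.99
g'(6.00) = 0.53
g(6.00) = 0.89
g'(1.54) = -0.02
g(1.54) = 0.56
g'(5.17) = 0.22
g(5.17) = 0.52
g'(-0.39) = 0.56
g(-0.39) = 0.83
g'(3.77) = -0.50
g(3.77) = 0.70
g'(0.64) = -0.50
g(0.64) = 0.81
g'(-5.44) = -0.42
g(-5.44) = 0.71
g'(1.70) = 0.07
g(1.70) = 0.57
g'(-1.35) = 0.10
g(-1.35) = 0.48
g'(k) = -3.57*(6.7*sin(k)*cos(k) - 0.61*cos(k))/(-3.35*sin(k)^2 + 0.61*sin(k) - 3.59)^2 = (2.1777 - 23.919*sin(k))*cos(k)/(3.35*sin(k)^2 - 0.61*sin(k) + 3.59)^2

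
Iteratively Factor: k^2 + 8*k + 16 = (k + 4)*(k + 4)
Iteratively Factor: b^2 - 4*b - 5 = (b + 1)*(b - 5)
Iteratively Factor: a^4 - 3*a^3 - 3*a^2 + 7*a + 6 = (a - 2)*(a^3 - a^2 - 5*a - 3) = (a - 2)*(a + 1)*(a^2 - 2*a - 3) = (a - 2)*(a + 1)^2*(a - 3)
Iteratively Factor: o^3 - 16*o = (o)*(o^2 - 16) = o*(o - 4)*(o + 4)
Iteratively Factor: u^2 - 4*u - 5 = (u + 1)*(u - 5)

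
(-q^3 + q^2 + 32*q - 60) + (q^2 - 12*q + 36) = -q^3 + 2*q^2 + 20*q - 24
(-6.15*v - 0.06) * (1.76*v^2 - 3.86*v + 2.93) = -10.824*v^3 + 23.6334*v^2 - 17.7879*v - 0.1758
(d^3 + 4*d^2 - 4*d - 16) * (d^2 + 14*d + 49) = d^5 + 18*d^4 + 101*d^3 + 124*d^2 - 420*d - 784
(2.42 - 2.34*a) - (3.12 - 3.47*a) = 1.13*a - 0.7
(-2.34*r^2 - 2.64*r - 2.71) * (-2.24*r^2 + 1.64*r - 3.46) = 5.2416*r^4 + 2.076*r^3 + 9.8372*r^2 + 4.69*r + 9.3766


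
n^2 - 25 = (n - 5)*(n + 5)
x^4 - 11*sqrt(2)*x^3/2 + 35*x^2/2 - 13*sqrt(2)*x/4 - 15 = (x - 5*sqrt(2)/2)*(x - 2*sqrt(2))*(x - 3*sqrt(2)/2)*(x + sqrt(2)/2)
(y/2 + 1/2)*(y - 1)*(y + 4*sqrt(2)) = y^3/2 + 2*sqrt(2)*y^2 - y/2 - 2*sqrt(2)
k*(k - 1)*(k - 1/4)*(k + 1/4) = k^4 - k^3 - k^2/16 + k/16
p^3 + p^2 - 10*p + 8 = (p - 2)*(p - 1)*(p + 4)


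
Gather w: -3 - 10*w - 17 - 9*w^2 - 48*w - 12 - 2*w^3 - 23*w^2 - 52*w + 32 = -2*w^3 - 32*w^2 - 110*w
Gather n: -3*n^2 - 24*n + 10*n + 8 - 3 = -3*n^2 - 14*n + 5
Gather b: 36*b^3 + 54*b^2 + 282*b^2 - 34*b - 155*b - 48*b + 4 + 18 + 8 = 36*b^3 + 336*b^2 - 237*b + 30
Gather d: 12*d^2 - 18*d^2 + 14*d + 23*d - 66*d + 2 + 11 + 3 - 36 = -6*d^2 - 29*d - 20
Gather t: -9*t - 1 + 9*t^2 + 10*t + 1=9*t^2 + t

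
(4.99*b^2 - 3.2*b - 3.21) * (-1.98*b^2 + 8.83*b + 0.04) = -9.8802*b^4 + 50.3977*b^3 - 21.7006*b^2 - 28.4723*b - 0.1284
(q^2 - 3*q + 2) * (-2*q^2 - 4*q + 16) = -2*q^4 + 2*q^3 + 24*q^2 - 56*q + 32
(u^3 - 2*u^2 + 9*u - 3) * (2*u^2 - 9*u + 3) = 2*u^5 - 13*u^4 + 39*u^3 - 93*u^2 + 54*u - 9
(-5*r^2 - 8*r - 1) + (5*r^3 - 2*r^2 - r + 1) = 5*r^3 - 7*r^2 - 9*r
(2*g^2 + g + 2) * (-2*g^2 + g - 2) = -4*g^4 - 7*g^2 - 4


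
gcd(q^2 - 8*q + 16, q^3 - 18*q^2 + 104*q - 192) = q - 4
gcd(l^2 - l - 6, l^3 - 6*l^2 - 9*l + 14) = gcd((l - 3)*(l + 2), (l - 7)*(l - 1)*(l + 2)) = l + 2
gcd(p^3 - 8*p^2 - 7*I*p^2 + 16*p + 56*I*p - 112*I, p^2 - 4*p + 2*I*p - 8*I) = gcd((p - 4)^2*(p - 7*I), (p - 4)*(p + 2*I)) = p - 4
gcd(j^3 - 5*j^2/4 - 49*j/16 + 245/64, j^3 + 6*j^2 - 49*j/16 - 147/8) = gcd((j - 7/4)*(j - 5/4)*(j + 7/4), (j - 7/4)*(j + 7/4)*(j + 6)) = j^2 - 49/16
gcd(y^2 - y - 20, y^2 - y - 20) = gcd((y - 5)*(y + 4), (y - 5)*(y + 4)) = y^2 - y - 20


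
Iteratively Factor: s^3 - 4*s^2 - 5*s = (s)*(s^2 - 4*s - 5) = s*(s + 1)*(s - 5)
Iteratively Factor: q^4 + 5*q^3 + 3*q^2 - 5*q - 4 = (q + 1)*(q^3 + 4*q^2 - q - 4) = (q - 1)*(q + 1)*(q^2 + 5*q + 4) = (q - 1)*(q + 1)^2*(q + 4)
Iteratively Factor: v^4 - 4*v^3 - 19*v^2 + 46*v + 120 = (v + 2)*(v^3 - 6*v^2 - 7*v + 60) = (v - 5)*(v + 2)*(v^2 - v - 12) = (v - 5)*(v + 2)*(v + 3)*(v - 4)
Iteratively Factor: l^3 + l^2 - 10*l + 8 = (l - 2)*(l^2 + 3*l - 4) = (l - 2)*(l - 1)*(l + 4)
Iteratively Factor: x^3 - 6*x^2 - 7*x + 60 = (x - 4)*(x^2 - 2*x - 15) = (x - 4)*(x + 3)*(x - 5)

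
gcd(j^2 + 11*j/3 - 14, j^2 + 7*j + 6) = j + 6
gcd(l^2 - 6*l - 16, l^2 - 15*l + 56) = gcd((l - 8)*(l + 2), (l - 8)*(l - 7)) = l - 8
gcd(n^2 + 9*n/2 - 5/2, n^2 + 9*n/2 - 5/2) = n^2 + 9*n/2 - 5/2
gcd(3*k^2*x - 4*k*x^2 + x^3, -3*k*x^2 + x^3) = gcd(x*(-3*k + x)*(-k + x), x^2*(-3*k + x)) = -3*k*x + x^2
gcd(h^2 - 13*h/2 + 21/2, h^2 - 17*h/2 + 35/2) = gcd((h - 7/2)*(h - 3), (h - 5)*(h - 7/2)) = h - 7/2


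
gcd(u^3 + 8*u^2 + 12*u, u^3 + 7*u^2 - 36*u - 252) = u + 6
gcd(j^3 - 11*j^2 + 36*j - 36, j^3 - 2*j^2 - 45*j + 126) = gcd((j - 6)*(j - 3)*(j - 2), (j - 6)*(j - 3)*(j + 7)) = j^2 - 9*j + 18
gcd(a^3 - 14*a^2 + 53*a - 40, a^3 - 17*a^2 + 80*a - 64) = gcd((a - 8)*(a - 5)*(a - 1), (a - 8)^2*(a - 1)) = a^2 - 9*a + 8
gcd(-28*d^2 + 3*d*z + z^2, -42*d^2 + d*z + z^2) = 7*d + z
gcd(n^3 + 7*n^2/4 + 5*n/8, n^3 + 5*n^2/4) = n^2 + 5*n/4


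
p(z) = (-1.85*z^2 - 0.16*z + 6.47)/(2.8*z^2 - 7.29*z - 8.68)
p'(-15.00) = 0.01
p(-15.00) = -0.56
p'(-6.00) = 0.03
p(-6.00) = -0.44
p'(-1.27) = 2.94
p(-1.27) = 0.72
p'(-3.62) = 0.08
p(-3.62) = -0.32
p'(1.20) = 0.35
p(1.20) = -0.27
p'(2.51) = 1.45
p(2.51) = 0.60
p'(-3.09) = 0.12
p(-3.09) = -0.26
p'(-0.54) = 3.56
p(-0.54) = -1.53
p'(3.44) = 512.61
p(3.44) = 25.62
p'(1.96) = 0.63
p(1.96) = 0.08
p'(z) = (7.29 - 5.6*z)*(-1.85*z^2 - 0.16*z + 6.47)/(2.8*z^2 - 7.29*z - 8.68)^2 + (-3.7*z - 0.16)/(2.8*z^2 - 7.29*z - 8.68)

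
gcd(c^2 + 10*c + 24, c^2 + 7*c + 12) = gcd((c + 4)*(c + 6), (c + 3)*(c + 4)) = c + 4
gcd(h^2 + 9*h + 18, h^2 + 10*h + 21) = h + 3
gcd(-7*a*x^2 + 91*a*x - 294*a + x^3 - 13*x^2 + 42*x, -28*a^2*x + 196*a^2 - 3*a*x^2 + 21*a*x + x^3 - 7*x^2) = -7*a*x + 49*a + x^2 - 7*x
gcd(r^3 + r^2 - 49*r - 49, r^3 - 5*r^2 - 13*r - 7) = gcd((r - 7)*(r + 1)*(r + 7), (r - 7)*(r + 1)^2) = r^2 - 6*r - 7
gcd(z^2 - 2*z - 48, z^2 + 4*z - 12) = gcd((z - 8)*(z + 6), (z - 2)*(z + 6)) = z + 6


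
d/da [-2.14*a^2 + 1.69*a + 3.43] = 1.69 - 4.28*a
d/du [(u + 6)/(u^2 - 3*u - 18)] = u*(-u - 12)/(u^4 - 6*u^3 - 27*u^2 + 108*u + 324)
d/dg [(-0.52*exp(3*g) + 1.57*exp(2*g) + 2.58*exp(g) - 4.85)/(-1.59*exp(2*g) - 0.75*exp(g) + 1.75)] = (0.8268*exp(4*g) + 0.78*exp(3*g) + 0.194700000000001*exp(2*g) - 9.928*exp(g) + 0.877500000000001)*exp(g)/(2.5281*exp(4*g) + 2.385*exp(3*g) - 5.0025*exp(2*g) - 2.625*exp(g) + 3.0625)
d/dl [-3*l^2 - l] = -6*l - 1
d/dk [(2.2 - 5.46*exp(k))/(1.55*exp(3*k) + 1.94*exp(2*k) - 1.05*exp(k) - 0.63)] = (16.926*exp(3*k) + 0.362399999999997*exp(2*k) - 8.536*exp(k) + 5.7498)*exp(k)/(2.4025*exp(6*k) + 6.014*exp(5*k) + 0.508599999999999*exp(4*k) - 6.027*exp(3*k) - 1.3419*exp(2*k) + 1.323*exp(k) + 0.3969)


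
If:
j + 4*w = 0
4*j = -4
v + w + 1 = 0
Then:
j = -1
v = -5/4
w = 1/4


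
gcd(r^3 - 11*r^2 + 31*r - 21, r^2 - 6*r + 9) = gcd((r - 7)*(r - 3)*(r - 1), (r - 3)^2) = r - 3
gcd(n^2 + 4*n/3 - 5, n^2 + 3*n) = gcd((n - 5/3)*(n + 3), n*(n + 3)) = n + 3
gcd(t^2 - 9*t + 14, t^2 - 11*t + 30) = 1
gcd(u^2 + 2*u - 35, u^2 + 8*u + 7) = u + 7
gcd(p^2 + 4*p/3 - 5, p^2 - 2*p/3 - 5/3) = p - 5/3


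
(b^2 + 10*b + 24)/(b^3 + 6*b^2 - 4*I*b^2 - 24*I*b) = (b + 4)/(b*(b - 4*I))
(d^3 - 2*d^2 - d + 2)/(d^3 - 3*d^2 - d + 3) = (d - 2)/(d - 3)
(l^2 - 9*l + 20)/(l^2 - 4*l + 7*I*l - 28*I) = (l - 5)/(l + 7*I)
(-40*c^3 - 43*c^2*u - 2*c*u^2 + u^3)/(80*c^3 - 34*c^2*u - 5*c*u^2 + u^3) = (c + u)/(-2*c + u)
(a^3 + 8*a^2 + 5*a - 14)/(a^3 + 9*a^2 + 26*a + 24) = (a^2 + 6*a - 7)/(a^2 + 7*a + 12)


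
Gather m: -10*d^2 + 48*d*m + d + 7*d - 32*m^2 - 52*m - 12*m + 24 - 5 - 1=-10*d^2 + 8*d - 32*m^2 + m*(48*d - 64) + 18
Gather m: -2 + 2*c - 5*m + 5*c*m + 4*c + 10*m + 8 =6*c + m*(5*c + 5) + 6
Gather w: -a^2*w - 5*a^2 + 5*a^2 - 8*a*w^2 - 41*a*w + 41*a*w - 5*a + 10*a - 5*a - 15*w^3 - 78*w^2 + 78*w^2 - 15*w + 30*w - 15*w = -a^2*w - 8*a*w^2 - 15*w^3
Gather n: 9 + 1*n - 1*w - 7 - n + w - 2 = 0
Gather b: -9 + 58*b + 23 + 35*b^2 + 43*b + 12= 35*b^2 + 101*b + 26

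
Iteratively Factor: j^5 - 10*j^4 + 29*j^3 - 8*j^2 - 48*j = (j - 3)*(j^4 - 7*j^3 + 8*j^2 + 16*j) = (j - 3)*(j + 1)*(j^3 - 8*j^2 + 16*j) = (j - 4)*(j - 3)*(j + 1)*(j^2 - 4*j) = j*(j - 4)*(j - 3)*(j + 1)*(j - 4)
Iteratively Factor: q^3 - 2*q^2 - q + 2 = (q - 1)*(q^2 - q - 2) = (q - 2)*(q - 1)*(q + 1)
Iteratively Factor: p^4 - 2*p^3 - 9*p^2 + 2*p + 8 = (p + 1)*(p^3 - 3*p^2 - 6*p + 8) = (p - 1)*(p + 1)*(p^2 - 2*p - 8) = (p - 4)*(p - 1)*(p + 1)*(p + 2)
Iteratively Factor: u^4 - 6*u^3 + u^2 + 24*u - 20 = (u - 1)*(u^3 - 5*u^2 - 4*u + 20) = (u - 1)*(u + 2)*(u^2 - 7*u + 10) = (u - 2)*(u - 1)*(u + 2)*(u - 5)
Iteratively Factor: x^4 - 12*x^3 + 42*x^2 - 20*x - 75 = (x - 3)*(x^3 - 9*x^2 + 15*x + 25) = (x - 5)*(x - 3)*(x^2 - 4*x - 5) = (x - 5)^2*(x - 3)*(x + 1)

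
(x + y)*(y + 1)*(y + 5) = x*y^2 + 6*x*y + 5*x + y^3 + 6*y^2 + 5*y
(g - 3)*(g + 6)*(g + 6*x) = g^3 + 6*g^2*x + 3*g^2 + 18*g*x - 18*g - 108*x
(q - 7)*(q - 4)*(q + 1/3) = q^3 - 32*q^2/3 + 73*q/3 + 28/3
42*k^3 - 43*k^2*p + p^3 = (-6*k + p)*(-k + p)*(7*k + p)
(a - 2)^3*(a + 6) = a^4 - 24*a^2 + 64*a - 48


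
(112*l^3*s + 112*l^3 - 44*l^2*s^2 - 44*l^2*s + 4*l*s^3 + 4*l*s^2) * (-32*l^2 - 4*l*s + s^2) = -3584*l^5*s - 3584*l^5 + 960*l^4*s^2 + 960*l^4*s + 160*l^3*s^3 + 160*l^3*s^2 - 60*l^2*s^4 - 60*l^2*s^3 + 4*l*s^5 + 4*l*s^4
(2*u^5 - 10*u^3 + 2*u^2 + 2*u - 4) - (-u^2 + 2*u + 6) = 2*u^5 - 10*u^3 + 3*u^2 - 10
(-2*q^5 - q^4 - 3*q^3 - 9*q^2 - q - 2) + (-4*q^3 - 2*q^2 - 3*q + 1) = -2*q^5 - q^4 - 7*q^3 - 11*q^2 - 4*q - 1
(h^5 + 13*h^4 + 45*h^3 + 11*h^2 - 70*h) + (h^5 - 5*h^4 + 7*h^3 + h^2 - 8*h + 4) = 2*h^5 + 8*h^4 + 52*h^3 + 12*h^2 - 78*h + 4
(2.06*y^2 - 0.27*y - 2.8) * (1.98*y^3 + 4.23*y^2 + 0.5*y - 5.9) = 4.0788*y^5 + 8.1792*y^4 - 5.6561*y^3 - 24.133*y^2 + 0.193*y + 16.52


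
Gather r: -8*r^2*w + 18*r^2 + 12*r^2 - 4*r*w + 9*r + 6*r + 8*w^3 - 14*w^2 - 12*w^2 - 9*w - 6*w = r^2*(30 - 8*w) + r*(15 - 4*w) + 8*w^3 - 26*w^2 - 15*w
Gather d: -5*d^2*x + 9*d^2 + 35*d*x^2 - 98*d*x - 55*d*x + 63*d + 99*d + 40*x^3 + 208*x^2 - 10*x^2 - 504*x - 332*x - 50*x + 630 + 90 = d^2*(9 - 5*x) + d*(35*x^2 - 153*x + 162) + 40*x^3 + 198*x^2 - 886*x + 720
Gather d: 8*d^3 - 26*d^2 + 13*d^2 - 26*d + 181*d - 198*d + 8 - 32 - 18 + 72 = 8*d^3 - 13*d^2 - 43*d + 30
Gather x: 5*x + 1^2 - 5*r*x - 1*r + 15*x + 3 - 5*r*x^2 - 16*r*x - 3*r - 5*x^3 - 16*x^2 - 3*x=-4*r - 5*x^3 + x^2*(-5*r - 16) + x*(17 - 21*r) + 4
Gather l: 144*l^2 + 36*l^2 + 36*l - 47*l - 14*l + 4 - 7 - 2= 180*l^2 - 25*l - 5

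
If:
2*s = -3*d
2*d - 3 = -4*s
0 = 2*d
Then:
No Solution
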